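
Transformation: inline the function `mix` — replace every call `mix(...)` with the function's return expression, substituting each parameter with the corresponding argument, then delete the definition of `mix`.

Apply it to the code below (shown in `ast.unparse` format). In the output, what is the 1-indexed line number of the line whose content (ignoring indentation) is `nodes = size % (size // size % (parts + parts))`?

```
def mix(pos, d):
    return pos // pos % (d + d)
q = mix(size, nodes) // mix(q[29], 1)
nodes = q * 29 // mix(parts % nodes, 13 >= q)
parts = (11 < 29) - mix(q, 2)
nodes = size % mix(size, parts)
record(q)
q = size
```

4

Transformed code:
q = size // size % (nodes + nodes) // (q[29] // q[29] % (1 + 1))
nodes = q * 29 // (parts % nodes // (parts % nodes) % ((13 >= q) + (13 >= q)))
parts = (11 < 29) - q // q % (2 + 2)
nodes = size % (size // size % (parts + parts))
record(q)
q = size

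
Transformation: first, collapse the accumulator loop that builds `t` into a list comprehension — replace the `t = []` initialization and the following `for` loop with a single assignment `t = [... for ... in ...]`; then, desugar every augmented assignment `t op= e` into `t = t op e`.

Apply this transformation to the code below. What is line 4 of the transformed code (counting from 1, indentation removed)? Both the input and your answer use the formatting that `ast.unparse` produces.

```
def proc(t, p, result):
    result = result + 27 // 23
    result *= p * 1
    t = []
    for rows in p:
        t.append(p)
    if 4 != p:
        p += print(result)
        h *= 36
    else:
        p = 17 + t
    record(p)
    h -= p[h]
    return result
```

t = [p for rows in p]

Transformed code:
def proc(t, p, result):
    result = result + 27 // 23
    result = result * (p * 1)
    t = [p for rows in p]
    if 4 != p:
        p = p + print(result)
        h = h * 36
    else:
        p = 17 + t
    record(p)
    h = h - p[h]
    return result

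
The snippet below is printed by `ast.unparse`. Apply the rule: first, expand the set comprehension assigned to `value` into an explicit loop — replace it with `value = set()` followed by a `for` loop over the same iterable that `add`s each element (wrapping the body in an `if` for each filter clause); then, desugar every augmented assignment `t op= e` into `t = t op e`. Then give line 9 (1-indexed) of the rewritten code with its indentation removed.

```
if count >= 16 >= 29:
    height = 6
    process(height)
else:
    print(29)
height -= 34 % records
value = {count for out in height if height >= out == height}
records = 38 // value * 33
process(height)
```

if height >= out == height:

Transformed code:
if count >= 16 >= 29:
    height = 6
    process(height)
else:
    print(29)
height = height - 34 % records
value = set()
for out in height:
    if height >= out == height:
        value.add(count)
records = 38 // value * 33
process(height)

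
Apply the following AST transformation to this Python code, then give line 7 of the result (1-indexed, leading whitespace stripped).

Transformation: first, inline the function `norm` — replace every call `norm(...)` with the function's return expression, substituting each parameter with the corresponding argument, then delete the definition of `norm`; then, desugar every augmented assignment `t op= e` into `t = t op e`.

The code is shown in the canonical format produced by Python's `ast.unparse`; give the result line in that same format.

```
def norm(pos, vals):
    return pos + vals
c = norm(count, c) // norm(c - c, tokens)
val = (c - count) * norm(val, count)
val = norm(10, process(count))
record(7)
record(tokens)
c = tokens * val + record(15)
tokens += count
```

tokens = tokens + count

Transformed code:
c = (count + c) // (c - c + tokens)
val = (c - count) * (val + count)
val = 10 + process(count)
record(7)
record(tokens)
c = tokens * val + record(15)
tokens = tokens + count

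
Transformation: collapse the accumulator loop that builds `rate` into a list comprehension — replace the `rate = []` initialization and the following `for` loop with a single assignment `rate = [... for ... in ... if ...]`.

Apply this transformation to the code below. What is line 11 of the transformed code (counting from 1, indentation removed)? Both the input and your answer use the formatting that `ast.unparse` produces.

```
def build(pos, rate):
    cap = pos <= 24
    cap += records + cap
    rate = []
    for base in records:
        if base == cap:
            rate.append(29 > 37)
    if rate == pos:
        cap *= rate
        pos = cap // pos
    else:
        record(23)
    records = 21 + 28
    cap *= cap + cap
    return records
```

Transformed code:
def build(pos, rate):
    cap = pos <= 24
    cap += records + cap
    rate = [29 > 37 for base in records if base == cap]
    if rate == pos:
        cap *= rate
        pos = cap // pos
    else:
        record(23)
    records = 21 + 28
    cap *= cap + cap
    return records

cap *= cap + cap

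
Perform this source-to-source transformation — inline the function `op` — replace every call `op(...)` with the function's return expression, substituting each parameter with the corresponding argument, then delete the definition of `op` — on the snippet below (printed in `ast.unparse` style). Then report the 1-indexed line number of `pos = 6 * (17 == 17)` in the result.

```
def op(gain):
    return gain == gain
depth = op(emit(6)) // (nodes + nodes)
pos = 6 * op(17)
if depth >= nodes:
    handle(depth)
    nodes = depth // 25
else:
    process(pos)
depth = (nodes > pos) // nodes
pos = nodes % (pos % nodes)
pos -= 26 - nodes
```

2

Transformed code:
depth = (emit(6) == emit(6)) // (nodes + nodes)
pos = 6 * (17 == 17)
if depth >= nodes:
    handle(depth)
    nodes = depth // 25
else:
    process(pos)
depth = (nodes > pos) // nodes
pos = nodes % (pos % nodes)
pos -= 26 - nodes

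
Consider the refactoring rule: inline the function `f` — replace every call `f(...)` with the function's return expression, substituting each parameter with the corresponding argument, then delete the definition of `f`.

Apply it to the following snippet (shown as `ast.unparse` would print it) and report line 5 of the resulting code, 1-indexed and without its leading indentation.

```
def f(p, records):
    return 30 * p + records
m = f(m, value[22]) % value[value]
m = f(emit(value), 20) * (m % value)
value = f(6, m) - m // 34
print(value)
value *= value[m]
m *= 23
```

value *= value[m]

Transformed code:
m = (30 * m + value[22]) % value[value]
m = (30 * emit(value) + 20) * (m % value)
value = 30 * 6 + m - m // 34
print(value)
value *= value[m]
m *= 23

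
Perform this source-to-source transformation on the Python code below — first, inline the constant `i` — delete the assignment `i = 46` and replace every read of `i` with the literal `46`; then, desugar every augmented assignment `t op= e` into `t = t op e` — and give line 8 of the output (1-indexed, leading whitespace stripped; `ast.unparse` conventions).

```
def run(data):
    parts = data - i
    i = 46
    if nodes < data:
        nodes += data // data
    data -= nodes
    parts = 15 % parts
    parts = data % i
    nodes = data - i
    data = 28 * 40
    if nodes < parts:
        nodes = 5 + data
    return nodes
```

Transformed code:
def run(data):
    parts = data - 46
    if nodes < data:
        nodes = nodes + data // data
    data = data - nodes
    parts = 15 % parts
    parts = data % 46
    nodes = data - 46
    data = 28 * 40
    if nodes < parts:
        nodes = 5 + data
    return nodes

nodes = data - 46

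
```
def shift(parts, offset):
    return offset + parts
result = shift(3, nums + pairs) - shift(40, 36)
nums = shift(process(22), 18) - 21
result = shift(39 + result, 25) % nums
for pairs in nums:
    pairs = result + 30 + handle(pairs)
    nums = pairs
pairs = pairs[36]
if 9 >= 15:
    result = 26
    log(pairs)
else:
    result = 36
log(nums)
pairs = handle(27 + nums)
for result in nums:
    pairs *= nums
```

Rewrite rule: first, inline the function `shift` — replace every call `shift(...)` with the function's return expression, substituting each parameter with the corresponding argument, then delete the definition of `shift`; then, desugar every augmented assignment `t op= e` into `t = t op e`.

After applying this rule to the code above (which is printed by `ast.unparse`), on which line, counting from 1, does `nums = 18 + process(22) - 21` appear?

2

Transformed code:
result = nums + pairs + 3 - (36 + 40)
nums = 18 + process(22) - 21
result = (25 + (39 + result)) % nums
for pairs in nums:
    pairs = result + 30 + handle(pairs)
    nums = pairs
pairs = pairs[36]
if 9 >= 15:
    result = 26
    log(pairs)
else:
    result = 36
log(nums)
pairs = handle(27 + nums)
for result in nums:
    pairs = pairs * nums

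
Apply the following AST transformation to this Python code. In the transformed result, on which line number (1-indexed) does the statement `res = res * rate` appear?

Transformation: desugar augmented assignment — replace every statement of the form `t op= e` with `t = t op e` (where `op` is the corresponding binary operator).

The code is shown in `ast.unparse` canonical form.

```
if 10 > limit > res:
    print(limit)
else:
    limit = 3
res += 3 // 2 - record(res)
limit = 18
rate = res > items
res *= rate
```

8

Transformed code:
if 10 > limit > res:
    print(limit)
else:
    limit = 3
res = res + (3 // 2 - record(res))
limit = 18
rate = res > items
res = res * rate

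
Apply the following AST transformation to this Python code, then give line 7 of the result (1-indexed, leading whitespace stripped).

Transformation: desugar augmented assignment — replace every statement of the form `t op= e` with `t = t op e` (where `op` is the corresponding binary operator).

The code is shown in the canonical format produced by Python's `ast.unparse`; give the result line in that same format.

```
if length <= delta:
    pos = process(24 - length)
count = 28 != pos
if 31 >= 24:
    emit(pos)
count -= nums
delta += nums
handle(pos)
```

delta = delta + nums

Transformed code:
if length <= delta:
    pos = process(24 - length)
count = 28 != pos
if 31 >= 24:
    emit(pos)
count = count - nums
delta = delta + nums
handle(pos)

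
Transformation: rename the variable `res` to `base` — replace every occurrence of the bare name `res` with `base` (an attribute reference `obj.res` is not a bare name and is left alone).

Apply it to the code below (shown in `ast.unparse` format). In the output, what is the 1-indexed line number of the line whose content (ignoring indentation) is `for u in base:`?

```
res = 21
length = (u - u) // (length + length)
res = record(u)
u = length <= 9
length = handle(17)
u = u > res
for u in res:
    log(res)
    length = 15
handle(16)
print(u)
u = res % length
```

Transformed code:
base = 21
length = (u - u) // (length + length)
base = record(u)
u = length <= 9
length = handle(17)
u = u > base
for u in base:
    log(base)
    length = 15
handle(16)
print(u)
u = base % length

7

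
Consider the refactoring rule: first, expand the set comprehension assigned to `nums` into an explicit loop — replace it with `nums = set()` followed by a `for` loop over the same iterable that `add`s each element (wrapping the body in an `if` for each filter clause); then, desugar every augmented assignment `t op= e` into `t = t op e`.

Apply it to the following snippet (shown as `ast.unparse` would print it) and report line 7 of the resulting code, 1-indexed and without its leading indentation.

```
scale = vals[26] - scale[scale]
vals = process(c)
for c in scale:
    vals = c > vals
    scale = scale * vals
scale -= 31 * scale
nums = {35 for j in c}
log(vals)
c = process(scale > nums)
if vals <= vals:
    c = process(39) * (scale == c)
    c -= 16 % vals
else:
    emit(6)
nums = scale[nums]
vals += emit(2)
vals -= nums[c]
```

nums = set()

Transformed code:
scale = vals[26] - scale[scale]
vals = process(c)
for c in scale:
    vals = c > vals
    scale = scale * vals
scale = scale - 31 * scale
nums = set()
for j in c:
    nums.add(35)
log(vals)
c = process(scale > nums)
if vals <= vals:
    c = process(39) * (scale == c)
    c = c - 16 % vals
else:
    emit(6)
nums = scale[nums]
vals = vals + emit(2)
vals = vals - nums[c]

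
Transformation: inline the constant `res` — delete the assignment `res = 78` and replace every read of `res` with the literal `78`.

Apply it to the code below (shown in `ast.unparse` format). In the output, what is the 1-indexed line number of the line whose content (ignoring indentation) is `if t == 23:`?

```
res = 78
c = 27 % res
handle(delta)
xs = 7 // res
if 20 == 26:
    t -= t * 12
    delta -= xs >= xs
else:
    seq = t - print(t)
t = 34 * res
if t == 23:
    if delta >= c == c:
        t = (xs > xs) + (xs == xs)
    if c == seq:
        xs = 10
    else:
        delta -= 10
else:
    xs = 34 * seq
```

10

Transformed code:
c = 27 % 78
handle(delta)
xs = 7 // 78
if 20 == 26:
    t -= t * 12
    delta -= xs >= xs
else:
    seq = t - print(t)
t = 34 * 78
if t == 23:
    if delta >= c == c:
        t = (xs > xs) + (xs == xs)
    if c == seq:
        xs = 10
    else:
        delta -= 10
else:
    xs = 34 * seq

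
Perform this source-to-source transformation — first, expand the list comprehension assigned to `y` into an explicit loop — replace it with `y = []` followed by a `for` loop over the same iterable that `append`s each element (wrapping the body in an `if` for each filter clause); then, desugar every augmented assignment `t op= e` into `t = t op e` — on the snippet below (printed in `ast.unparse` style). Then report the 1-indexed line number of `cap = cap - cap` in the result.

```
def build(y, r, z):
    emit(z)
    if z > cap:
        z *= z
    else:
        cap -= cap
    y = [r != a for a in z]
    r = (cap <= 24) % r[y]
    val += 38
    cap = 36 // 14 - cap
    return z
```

Transformed code:
def build(y, r, z):
    emit(z)
    if z > cap:
        z = z * z
    else:
        cap = cap - cap
    y = []
    for a in z:
        y.append(r != a)
    r = (cap <= 24) % r[y]
    val = val + 38
    cap = 36 // 14 - cap
    return z

6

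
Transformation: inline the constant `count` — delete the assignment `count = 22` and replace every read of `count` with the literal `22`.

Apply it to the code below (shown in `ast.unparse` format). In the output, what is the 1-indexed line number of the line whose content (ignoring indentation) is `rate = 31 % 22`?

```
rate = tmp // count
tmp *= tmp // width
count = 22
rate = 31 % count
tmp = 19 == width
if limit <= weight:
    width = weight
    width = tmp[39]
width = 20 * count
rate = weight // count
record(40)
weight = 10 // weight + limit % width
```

3

Transformed code:
rate = tmp // 22
tmp *= tmp // width
rate = 31 % 22
tmp = 19 == width
if limit <= weight:
    width = weight
    width = tmp[39]
width = 20 * 22
rate = weight // 22
record(40)
weight = 10 // weight + limit % width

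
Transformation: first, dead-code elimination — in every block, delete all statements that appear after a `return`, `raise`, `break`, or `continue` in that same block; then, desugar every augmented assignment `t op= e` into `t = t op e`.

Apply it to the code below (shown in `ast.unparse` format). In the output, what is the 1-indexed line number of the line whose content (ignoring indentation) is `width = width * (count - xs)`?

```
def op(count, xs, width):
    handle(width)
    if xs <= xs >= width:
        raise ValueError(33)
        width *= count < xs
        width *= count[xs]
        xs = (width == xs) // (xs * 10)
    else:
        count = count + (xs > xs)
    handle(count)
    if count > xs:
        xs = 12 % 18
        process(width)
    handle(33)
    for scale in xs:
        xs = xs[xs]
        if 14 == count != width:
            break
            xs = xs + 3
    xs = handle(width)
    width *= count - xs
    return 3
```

17

Transformed code:
def op(count, xs, width):
    handle(width)
    if xs <= xs >= width:
        raise ValueError(33)
    else:
        count = count + (xs > xs)
    handle(count)
    if count > xs:
        xs = 12 % 18
        process(width)
    handle(33)
    for scale in xs:
        xs = xs[xs]
        if 14 == count != width:
            break
    xs = handle(width)
    width = width * (count - xs)
    return 3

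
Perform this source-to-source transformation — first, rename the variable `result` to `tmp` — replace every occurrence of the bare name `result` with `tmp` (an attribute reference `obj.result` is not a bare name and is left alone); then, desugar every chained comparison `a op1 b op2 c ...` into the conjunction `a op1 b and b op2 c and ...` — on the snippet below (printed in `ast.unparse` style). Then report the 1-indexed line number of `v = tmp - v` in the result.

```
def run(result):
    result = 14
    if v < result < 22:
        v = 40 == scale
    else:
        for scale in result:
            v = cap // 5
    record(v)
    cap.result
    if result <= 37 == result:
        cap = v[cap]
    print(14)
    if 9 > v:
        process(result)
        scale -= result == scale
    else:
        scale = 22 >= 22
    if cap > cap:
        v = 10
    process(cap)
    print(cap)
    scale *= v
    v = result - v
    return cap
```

Transformed code:
def run(tmp):
    tmp = 14
    if v < tmp and tmp < 22:
        v = 40 == scale
    else:
        for scale in tmp:
            v = cap // 5
    record(v)
    cap.result
    if tmp <= 37 and 37 == tmp:
        cap = v[cap]
    print(14)
    if 9 > v:
        process(tmp)
        scale -= tmp == scale
    else:
        scale = 22 >= 22
    if cap > cap:
        v = 10
    process(cap)
    print(cap)
    scale *= v
    v = tmp - v
    return cap

23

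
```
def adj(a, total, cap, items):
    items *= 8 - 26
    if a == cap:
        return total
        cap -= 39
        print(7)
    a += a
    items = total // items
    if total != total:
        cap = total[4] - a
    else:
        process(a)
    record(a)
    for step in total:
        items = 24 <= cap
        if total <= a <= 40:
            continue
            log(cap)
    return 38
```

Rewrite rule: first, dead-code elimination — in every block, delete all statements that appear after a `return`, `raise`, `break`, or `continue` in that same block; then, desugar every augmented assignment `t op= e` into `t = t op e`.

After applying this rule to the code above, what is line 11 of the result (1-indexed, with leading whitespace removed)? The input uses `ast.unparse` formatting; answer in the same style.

record(a)

Transformed code:
def adj(a, total, cap, items):
    items = items * (8 - 26)
    if a == cap:
        return total
    a = a + a
    items = total // items
    if total != total:
        cap = total[4] - a
    else:
        process(a)
    record(a)
    for step in total:
        items = 24 <= cap
        if total <= a <= 40:
            continue
    return 38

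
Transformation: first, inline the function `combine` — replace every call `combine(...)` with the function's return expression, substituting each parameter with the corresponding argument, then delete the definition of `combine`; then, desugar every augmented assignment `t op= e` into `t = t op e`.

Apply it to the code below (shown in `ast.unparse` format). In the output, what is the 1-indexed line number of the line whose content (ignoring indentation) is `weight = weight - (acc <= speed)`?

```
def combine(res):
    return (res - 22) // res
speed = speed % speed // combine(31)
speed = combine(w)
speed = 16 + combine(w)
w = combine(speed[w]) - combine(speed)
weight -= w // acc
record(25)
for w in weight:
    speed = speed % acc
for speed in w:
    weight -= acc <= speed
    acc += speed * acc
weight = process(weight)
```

10

Transformed code:
speed = speed % speed // ((31 - 22) // 31)
speed = (w - 22) // w
speed = 16 + (w - 22) // w
w = (speed[w] - 22) // speed[w] - (speed - 22) // speed
weight = weight - w // acc
record(25)
for w in weight:
    speed = speed % acc
for speed in w:
    weight = weight - (acc <= speed)
    acc = acc + speed * acc
weight = process(weight)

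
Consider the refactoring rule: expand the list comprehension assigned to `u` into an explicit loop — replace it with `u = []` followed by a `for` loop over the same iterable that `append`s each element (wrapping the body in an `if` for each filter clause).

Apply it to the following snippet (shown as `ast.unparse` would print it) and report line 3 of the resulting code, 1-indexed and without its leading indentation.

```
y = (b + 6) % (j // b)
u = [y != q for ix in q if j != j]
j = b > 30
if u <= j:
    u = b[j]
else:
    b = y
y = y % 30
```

Transformed code:
y = (b + 6) % (j // b)
u = []
for ix in q:
    if j != j:
        u.append(y != q)
j = b > 30
if u <= j:
    u = b[j]
else:
    b = y
y = y % 30

for ix in q:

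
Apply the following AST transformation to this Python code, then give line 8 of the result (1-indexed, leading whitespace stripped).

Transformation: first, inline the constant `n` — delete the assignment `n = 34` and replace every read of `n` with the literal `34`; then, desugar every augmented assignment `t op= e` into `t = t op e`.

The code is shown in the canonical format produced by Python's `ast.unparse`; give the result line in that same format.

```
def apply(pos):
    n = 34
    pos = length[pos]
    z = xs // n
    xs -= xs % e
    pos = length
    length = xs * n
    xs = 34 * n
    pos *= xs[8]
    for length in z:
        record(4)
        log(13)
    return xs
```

pos = pos * xs[8]

Transformed code:
def apply(pos):
    pos = length[pos]
    z = xs // 34
    xs = xs - xs % e
    pos = length
    length = xs * 34
    xs = 34 * 34
    pos = pos * xs[8]
    for length in z:
        record(4)
        log(13)
    return xs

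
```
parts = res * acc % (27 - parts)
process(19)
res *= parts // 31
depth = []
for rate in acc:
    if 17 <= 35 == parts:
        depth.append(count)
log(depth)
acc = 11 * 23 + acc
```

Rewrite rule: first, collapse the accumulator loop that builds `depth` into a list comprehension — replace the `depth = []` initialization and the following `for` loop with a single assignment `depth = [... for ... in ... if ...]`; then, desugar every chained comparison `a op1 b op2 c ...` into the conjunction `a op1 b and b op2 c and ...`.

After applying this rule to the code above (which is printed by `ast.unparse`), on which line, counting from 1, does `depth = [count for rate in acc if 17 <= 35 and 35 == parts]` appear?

Transformed code:
parts = res * acc % (27 - parts)
process(19)
res *= parts // 31
depth = [count for rate in acc if 17 <= 35 and 35 == parts]
log(depth)
acc = 11 * 23 + acc

4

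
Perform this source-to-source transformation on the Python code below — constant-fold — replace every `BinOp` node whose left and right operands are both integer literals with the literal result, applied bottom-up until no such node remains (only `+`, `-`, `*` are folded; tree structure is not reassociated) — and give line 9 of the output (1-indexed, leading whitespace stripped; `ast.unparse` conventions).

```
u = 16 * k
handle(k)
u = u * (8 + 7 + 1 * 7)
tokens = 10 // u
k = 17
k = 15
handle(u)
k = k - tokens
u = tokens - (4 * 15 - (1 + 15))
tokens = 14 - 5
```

u = tokens - 44

Transformed code:
u = 16 * k
handle(k)
u = u * 22
tokens = 10 // u
k = 17
k = 15
handle(u)
k = k - tokens
u = tokens - 44
tokens = 9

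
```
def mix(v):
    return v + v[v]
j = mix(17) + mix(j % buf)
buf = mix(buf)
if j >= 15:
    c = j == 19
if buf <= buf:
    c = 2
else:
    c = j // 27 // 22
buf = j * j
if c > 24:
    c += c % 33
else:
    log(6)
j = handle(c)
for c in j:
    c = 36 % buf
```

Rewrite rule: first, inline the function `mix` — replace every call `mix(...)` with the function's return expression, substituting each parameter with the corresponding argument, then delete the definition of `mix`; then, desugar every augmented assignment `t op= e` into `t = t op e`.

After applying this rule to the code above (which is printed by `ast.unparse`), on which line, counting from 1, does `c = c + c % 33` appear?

11

Transformed code:
j = 17 + 17[17] + (j % buf + (j % buf)[j % buf])
buf = buf + buf[buf]
if j >= 15:
    c = j == 19
if buf <= buf:
    c = 2
else:
    c = j // 27 // 22
buf = j * j
if c > 24:
    c = c + c % 33
else:
    log(6)
j = handle(c)
for c in j:
    c = 36 % buf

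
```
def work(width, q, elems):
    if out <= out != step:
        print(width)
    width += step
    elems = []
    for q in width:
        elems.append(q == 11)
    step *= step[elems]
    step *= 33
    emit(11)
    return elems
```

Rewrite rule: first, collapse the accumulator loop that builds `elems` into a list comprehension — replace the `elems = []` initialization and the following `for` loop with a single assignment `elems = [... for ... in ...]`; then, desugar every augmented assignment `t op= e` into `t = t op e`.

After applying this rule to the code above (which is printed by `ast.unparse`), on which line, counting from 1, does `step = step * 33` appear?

Transformed code:
def work(width, q, elems):
    if out <= out != step:
        print(width)
    width = width + step
    elems = [q == 11 for q in width]
    step = step * step[elems]
    step = step * 33
    emit(11)
    return elems

7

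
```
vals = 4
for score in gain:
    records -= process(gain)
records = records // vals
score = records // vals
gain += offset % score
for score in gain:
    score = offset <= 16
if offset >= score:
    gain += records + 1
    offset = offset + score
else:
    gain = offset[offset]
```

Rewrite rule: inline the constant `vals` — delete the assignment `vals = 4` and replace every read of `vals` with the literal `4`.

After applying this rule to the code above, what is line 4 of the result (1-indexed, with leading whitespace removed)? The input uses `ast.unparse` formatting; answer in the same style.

Transformed code:
for score in gain:
    records -= process(gain)
records = records // 4
score = records // 4
gain += offset % score
for score in gain:
    score = offset <= 16
if offset >= score:
    gain += records + 1
    offset = offset + score
else:
    gain = offset[offset]

score = records // 4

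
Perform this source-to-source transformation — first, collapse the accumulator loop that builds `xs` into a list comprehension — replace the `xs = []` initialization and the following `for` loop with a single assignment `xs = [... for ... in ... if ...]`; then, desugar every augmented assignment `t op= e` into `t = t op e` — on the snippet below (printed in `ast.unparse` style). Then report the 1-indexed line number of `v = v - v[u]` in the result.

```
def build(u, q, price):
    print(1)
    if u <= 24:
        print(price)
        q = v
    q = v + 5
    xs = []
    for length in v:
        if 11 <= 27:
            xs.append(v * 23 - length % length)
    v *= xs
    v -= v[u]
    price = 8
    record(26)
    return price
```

Transformed code:
def build(u, q, price):
    print(1)
    if u <= 24:
        print(price)
        q = v
    q = v + 5
    xs = [v * 23 - length % length for length in v if 11 <= 27]
    v = v * xs
    v = v - v[u]
    price = 8
    record(26)
    return price

9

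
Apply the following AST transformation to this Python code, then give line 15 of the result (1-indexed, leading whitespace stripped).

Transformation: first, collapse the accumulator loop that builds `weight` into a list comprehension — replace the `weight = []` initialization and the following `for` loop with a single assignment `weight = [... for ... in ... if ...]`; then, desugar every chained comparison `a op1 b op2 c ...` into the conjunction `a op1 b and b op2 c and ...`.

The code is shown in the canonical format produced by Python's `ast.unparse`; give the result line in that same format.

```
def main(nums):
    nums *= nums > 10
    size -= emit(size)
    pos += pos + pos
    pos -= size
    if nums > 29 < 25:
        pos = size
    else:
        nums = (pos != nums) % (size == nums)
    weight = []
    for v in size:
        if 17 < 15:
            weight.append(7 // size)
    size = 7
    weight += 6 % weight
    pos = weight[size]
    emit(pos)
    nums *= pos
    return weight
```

Transformed code:
def main(nums):
    nums *= nums > 10
    size -= emit(size)
    pos += pos + pos
    pos -= size
    if nums > 29 and 29 < 25:
        pos = size
    else:
        nums = (pos != nums) % (size == nums)
    weight = [7 // size for v in size if 17 < 15]
    size = 7
    weight += 6 % weight
    pos = weight[size]
    emit(pos)
    nums *= pos
    return weight

nums *= pos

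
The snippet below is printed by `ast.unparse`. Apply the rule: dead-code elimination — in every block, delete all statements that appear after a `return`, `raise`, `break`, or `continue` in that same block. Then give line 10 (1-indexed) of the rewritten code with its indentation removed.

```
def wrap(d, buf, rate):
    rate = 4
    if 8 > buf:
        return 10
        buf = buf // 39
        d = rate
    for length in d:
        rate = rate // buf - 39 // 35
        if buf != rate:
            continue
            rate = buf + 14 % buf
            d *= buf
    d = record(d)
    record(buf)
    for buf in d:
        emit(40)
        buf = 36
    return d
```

record(buf)

Transformed code:
def wrap(d, buf, rate):
    rate = 4
    if 8 > buf:
        return 10
    for length in d:
        rate = rate // buf - 39 // 35
        if buf != rate:
            continue
    d = record(d)
    record(buf)
    for buf in d:
        emit(40)
        buf = 36
    return d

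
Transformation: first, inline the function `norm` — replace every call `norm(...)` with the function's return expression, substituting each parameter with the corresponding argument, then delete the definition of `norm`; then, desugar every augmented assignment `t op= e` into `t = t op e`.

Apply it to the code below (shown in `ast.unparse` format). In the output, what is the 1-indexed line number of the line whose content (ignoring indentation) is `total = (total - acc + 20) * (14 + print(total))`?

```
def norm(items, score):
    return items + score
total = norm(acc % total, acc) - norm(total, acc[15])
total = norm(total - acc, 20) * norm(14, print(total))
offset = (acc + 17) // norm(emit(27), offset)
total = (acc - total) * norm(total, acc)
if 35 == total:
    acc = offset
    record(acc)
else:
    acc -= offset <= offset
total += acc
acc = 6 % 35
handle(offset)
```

2

Transformed code:
total = acc % total + acc - (total + acc[15])
total = (total - acc + 20) * (14 + print(total))
offset = (acc + 17) // (emit(27) + offset)
total = (acc - total) * (total + acc)
if 35 == total:
    acc = offset
    record(acc)
else:
    acc = acc - (offset <= offset)
total = total + acc
acc = 6 % 35
handle(offset)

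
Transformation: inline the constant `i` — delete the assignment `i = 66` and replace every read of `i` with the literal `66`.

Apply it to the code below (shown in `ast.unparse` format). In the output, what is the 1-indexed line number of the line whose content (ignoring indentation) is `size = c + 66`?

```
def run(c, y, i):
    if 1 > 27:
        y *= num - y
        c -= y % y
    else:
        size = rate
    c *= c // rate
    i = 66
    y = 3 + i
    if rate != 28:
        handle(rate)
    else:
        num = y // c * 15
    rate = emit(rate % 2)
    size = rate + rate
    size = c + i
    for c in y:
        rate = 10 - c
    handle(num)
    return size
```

Transformed code:
def run(c, y, i):
    if 1 > 27:
        y *= num - y
        c -= y % y
    else:
        size = rate
    c *= c // rate
    y = 3 + 66
    if rate != 28:
        handle(rate)
    else:
        num = y // c * 15
    rate = emit(rate % 2)
    size = rate + rate
    size = c + 66
    for c in y:
        rate = 10 - c
    handle(num)
    return size

15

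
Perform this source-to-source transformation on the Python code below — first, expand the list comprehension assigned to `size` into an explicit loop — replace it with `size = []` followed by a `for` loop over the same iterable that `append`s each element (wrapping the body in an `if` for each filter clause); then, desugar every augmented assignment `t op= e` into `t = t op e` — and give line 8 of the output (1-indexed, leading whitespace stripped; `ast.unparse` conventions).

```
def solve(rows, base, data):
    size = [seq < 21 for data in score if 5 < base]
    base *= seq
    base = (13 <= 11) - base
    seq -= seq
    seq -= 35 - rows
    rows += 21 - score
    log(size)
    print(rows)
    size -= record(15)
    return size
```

Transformed code:
def solve(rows, base, data):
    size = []
    for data in score:
        if 5 < base:
            size.append(seq < 21)
    base = base * seq
    base = (13 <= 11) - base
    seq = seq - seq
    seq = seq - (35 - rows)
    rows = rows + (21 - score)
    log(size)
    print(rows)
    size = size - record(15)
    return size

seq = seq - seq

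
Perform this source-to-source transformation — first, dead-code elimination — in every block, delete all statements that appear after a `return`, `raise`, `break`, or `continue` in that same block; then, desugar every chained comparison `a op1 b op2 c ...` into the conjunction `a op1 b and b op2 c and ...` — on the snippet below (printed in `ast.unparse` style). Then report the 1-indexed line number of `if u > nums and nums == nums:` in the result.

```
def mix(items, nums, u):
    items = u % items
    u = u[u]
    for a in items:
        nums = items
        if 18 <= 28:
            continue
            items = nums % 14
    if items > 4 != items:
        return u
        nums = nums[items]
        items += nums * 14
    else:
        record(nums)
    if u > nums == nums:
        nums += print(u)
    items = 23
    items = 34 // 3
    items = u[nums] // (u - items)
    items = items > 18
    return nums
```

12

Transformed code:
def mix(items, nums, u):
    items = u % items
    u = u[u]
    for a in items:
        nums = items
        if 18 <= 28:
            continue
    if items > 4 and 4 != items:
        return u
    else:
        record(nums)
    if u > nums and nums == nums:
        nums += print(u)
    items = 23
    items = 34 // 3
    items = u[nums] // (u - items)
    items = items > 18
    return nums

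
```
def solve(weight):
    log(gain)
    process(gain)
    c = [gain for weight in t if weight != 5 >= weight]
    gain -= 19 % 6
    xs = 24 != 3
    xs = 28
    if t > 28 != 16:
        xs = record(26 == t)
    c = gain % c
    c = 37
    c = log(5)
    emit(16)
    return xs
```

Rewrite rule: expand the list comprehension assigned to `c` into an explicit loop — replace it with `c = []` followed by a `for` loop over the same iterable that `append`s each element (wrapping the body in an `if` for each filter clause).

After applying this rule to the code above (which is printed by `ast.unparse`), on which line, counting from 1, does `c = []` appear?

4

Transformed code:
def solve(weight):
    log(gain)
    process(gain)
    c = []
    for weight in t:
        if weight != 5 >= weight:
            c.append(gain)
    gain -= 19 % 6
    xs = 24 != 3
    xs = 28
    if t > 28 != 16:
        xs = record(26 == t)
    c = gain % c
    c = 37
    c = log(5)
    emit(16)
    return xs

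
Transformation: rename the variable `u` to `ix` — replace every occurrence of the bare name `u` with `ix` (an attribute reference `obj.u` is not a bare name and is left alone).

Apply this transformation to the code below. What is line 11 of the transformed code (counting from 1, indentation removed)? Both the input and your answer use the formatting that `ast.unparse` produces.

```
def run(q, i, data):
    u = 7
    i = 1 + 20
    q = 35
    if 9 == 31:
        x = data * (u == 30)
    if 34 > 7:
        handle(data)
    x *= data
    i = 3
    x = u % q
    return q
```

x = ix % q

Transformed code:
def run(q, i, data):
    ix = 7
    i = 1 + 20
    q = 35
    if 9 == 31:
        x = data * (ix == 30)
    if 34 > 7:
        handle(data)
    x *= data
    i = 3
    x = ix % q
    return q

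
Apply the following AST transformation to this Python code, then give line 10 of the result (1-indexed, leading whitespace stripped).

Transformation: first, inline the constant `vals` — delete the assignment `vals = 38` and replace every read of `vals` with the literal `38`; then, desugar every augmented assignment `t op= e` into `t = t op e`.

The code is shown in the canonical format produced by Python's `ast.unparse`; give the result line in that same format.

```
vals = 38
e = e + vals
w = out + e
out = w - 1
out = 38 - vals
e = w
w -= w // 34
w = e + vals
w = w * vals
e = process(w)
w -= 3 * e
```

Transformed code:
e = e + 38
w = out + e
out = w - 1
out = 38 - 38
e = w
w = w - w // 34
w = e + 38
w = w * 38
e = process(w)
w = w - 3 * e

w = w - 3 * e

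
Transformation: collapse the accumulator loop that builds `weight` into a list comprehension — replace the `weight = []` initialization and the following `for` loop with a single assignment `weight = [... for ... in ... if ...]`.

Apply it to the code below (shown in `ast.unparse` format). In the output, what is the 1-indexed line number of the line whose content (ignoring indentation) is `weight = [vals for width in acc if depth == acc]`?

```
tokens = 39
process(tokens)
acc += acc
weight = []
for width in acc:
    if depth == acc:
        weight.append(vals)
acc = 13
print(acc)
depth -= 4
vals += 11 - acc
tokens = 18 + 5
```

4

Transformed code:
tokens = 39
process(tokens)
acc += acc
weight = [vals for width in acc if depth == acc]
acc = 13
print(acc)
depth -= 4
vals += 11 - acc
tokens = 18 + 5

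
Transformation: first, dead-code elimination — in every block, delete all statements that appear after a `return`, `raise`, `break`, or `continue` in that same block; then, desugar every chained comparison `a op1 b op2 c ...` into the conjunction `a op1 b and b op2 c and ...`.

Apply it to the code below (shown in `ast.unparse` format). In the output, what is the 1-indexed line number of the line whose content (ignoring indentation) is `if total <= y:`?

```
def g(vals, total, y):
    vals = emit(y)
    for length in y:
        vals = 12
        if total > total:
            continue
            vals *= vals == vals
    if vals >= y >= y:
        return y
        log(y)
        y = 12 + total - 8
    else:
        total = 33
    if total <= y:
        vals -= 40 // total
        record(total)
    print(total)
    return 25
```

11

Transformed code:
def g(vals, total, y):
    vals = emit(y)
    for length in y:
        vals = 12
        if total > total:
            continue
    if vals >= y and y >= y:
        return y
    else:
        total = 33
    if total <= y:
        vals -= 40 // total
        record(total)
    print(total)
    return 25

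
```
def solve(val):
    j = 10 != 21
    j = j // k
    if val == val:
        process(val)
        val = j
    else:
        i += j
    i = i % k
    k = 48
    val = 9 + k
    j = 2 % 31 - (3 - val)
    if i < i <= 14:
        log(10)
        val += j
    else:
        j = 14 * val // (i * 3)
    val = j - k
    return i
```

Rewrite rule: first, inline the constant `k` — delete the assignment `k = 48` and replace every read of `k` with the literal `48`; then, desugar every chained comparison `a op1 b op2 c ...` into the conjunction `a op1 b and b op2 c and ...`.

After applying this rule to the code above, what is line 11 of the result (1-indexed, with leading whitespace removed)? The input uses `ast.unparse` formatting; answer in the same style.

Transformed code:
def solve(val):
    j = 10 != 21
    j = j // 48
    if val == val:
        process(val)
        val = j
    else:
        i += j
    i = i % 48
    val = 9 + 48
    j = 2 % 31 - (3 - val)
    if i < i and i <= 14:
        log(10)
        val += j
    else:
        j = 14 * val // (i * 3)
    val = j - 48
    return i

j = 2 % 31 - (3 - val)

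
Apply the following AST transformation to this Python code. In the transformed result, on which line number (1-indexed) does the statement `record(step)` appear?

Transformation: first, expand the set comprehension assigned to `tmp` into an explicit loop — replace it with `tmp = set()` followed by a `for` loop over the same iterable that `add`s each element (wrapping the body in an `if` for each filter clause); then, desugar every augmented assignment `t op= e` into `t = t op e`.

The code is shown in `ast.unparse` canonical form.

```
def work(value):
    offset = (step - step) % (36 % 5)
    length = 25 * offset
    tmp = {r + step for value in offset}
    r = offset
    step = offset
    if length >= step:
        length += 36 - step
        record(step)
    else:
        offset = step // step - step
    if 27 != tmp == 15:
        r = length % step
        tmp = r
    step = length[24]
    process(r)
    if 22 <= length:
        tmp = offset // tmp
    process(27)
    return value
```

Transformed code:
def work(value):
    offset = (step - step) % (36 % 5)
    length = 25 * offset
    tmp = set()
    for value in offset:
        tmp.add(r + step)
    r = offset
    step = offset
    if length >= step:
        length = length + (36 - step)
        record(step)
    else:
        offset = step // step - step
    if 27 != tmp == 15:
        r = length % step
        tmp = r
    step = length[24]
    process(r)
    if 22 <= length:
        tmp = offset // tmp
    process(27)
    return value

11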